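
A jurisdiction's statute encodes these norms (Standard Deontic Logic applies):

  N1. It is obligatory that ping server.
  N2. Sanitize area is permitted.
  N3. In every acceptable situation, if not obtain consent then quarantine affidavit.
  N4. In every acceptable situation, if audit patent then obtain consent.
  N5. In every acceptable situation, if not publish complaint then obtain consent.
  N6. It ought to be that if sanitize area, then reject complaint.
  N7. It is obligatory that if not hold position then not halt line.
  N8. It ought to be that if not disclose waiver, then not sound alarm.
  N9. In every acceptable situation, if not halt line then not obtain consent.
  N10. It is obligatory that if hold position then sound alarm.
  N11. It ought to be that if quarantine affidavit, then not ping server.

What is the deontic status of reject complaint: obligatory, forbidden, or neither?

Premise 6 is O(sanitize_area → reject_complaint), but O(sanitize_area) is not derivable from the premises (the permission P(sanitize_area) asserts only ¬O(¬sanitize_area), not O(sanitize_area)), so it does not yield O(reject_complaint).
No premise or chain of K-axiom applications forces O(reject_complaint), and none forces O(¬reject_complaint). So reject_complaint is neither obligatory nor forbidden under these norms.

Neither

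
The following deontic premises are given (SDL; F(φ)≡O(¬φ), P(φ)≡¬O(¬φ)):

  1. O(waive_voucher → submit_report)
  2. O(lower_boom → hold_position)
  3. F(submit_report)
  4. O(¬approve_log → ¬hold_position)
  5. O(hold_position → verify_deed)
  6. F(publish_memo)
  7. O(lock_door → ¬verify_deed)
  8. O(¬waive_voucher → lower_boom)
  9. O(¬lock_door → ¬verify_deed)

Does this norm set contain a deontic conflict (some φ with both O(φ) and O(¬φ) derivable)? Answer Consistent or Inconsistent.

Inconsistent

Premises 9 and 7 cover both cases: O(¬lock_door → ¬verify_deed) and O(lock_door → ¬verify_deed). Since ¬lock_door ∨ lock_door is a tautology, O(¬verify_deed) follows.
The contrapositive of premise 5 (O(hold_position → verify_deed)) is O(¬verify_deed → ¬hold_position), and O(¬verify_deed) is already established, so O(¬hold_position).
Premise 2 is O(lower_boom → hold_position); contrapositively O(¬hold_position → ¬lower_boom). Since O(¬hold_position) holds, K gives O(¬lower_boom).
Premise 8, O(¬waive_voucher → lower_boom), contraposes to O(¬lower_boom → waive_voucher); with O(¬lower_boom) we get O(waive_voucher).
From O(waive_voucher) and premise 1, O(waive_voucher → submit_report), we obtain O(submit_report).
But premise 3, F(submit_report), means O(¬submit_report).
We now have both O(submit_report) and O(¬submit_report) — submit_report is simultaneously obligatory and forbidden, violating the D-axiom.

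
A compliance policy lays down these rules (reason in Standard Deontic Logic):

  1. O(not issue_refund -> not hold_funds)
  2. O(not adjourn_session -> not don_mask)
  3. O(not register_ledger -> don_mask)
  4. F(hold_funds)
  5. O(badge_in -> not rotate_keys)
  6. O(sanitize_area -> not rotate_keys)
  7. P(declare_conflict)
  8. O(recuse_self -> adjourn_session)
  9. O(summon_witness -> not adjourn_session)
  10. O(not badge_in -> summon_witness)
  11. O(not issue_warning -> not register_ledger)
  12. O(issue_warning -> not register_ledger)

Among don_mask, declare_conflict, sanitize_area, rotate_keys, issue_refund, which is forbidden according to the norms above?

rotate_keys

Premises 12 and 11 cover both cases: O(issue_warning -> not register_ledger) and O(not issue_warning -> not register_ledger). Since issue_warning ∨ not issue_warning is a tautology, O(not register_ledger) follows.
From O(not register_ledger) and premise 3, O(not register_ledger -> don_mask), we obtain O(don_mask).
The contrapositive of premise 2 (O(not adjourn_session -> not don_mask)) is O(don_mask -> adjourn_session), and O(don_mask) is already established, so O(adjourn_session).
Premise 9, O(summon_witness -> not adjourn_session), contraposes to O(adjourn_session -> not summon_witness); with O(adjourn_session) we get O(not summon_witness).
Premise 10 is O(not badge_in -> summon_witness); contrapositively O(not summon_witness -> badge_in). Since O(not summon_witness) holds, K gives O(badge_in).
With premise 5, O(badge_in -> not rotate_keys), the K-axiom yields O(not rotate_keys).
So O(not rotate_keys) holds, i.e. rotate_keys is forbidden. None of the other listed options is forbidden under the premises.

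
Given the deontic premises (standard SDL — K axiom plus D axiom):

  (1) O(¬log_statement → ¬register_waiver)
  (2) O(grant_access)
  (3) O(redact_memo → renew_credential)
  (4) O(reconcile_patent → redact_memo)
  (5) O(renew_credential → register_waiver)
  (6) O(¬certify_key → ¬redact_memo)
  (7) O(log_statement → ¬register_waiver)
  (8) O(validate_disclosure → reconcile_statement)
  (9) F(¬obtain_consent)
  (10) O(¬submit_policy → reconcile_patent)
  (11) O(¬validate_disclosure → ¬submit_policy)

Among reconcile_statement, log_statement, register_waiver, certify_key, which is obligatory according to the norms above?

reconcile_statement

Premises 7 and 1 cover both cases: O(log_statement → ¬register_waiver) and O(¬log_statement → ¬register_waiver). Since log_statement ∨ ¬log_statement is a tautology, O(¬register_waiver) follows.
Premise 5, O(renew_credential → register_waiver), contraposes to O(¬register_waiver → ¬renew_credential); with O(¬register_waiver) we get O(¬renew_credential).
Premise 3, O(redact_memo → renew_credential), contraposes to O(¬renew_credential → ¬redact_memo); with O(¬renew_credential) we get O(¬redact_memo).
The contrapositive of premise 4 (O(reconcile_patent → redact_memo)) is O(¬redact_memo → ¬reconcile_patent), and O(¬redact_memo) is already established, so O(¬reconcile_patent).
Premise 10, O(¬submit_policy → reconcile_patent), contraposes to O(¬reconcile_patent → submit_policy); with O(¬reconcile_patent) we get O(submit_policy).
Premise 11 is O(¬validate_disclosure → ¬submit_policy); contrapositively O(submit_policy → validate_disclosure). Since O(submit_policy) holds, K gives O(validate_disclosure).
Premise 8 is O(validate_disclosure → reconcile_statement); since O(validate_disclosure), deontic closure gives O(reconcile_statement).
So O(reconcile_statement) holds — reconcile_statement is obligatory. None of the other listed options is made obligatory by any chain of premises.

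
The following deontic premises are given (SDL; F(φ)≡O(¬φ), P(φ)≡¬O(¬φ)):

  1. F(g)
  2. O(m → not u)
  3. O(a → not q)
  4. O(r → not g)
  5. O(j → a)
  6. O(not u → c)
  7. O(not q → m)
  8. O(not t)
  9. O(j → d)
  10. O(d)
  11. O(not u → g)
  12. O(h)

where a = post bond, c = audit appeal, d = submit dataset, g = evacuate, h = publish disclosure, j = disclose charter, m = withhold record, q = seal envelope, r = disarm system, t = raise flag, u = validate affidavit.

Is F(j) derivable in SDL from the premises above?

Premise 1, F(g), is equivalent to O(not g).
Premise 11 is O(not u → g); contrapositively O(not g → u). Since O(not g) holds, K gives O(u).
The contrapositive of premise 2 (O(m → not u)) is O(u → not m), and O(u) is already established, so O(not m).
Premise 7 is O(not q → m); contrapositively O(not m → q). Since O(not m) holds, K gives O(q).
Premise 3, O(a → not q), contraposes to O(q → not a); with O(q) we get O(not a).
Premise 5 is O(j → a); contrapositively O(not a → not j). Since O(not a) holds, K gives O(not j).
Premises 4, 6, 8, 9, 10, 12 do not contribute to this derivation.
So O(not j) holds, i.e. F(j). The claim follows.

Yes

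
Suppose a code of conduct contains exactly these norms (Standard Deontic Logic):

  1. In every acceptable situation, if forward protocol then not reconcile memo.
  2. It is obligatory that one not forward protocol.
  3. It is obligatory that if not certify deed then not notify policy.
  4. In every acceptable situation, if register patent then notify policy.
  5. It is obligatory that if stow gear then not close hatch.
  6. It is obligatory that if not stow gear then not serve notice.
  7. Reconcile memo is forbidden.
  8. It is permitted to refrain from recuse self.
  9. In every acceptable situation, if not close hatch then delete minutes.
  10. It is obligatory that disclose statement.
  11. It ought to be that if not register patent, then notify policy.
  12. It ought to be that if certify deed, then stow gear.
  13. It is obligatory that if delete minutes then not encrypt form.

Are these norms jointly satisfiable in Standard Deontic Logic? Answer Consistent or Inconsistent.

Premise 1 is O(forward_protocol → ¬reconcile_memo); even if O(¬reconcile_memo) held, inferring O(forward_protocol) would be affirming the consequent — invalid.
So O(forward_protocol) is not derivable, and the apparent clash with O(¬forward_protocol) does not arise.
A world satisfying every obligation exists (e.g. certify_deed=true, close_hatch=false, delete_minutes=true, disclose_statement=true, encrypt_form=false, forward_protocol=false, notify_policy=true, reconcile_memo=false, recuse_self=false, register_patent=false, serve_notice=false, stow_gear=true); no atom is both obligatory and forbidden, so the set is consistent.

Consistent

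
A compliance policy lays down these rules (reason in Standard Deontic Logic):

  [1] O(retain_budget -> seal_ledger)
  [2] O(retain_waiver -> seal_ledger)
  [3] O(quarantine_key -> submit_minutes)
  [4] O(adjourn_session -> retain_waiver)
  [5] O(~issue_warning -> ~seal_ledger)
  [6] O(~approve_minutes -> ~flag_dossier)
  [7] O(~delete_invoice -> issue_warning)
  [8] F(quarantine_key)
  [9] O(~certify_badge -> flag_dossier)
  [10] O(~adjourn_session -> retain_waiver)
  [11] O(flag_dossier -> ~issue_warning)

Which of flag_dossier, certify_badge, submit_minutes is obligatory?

Premises 4 and 10 are O(adjourn_session -> retain_waiver) and O(~adjourn_session -> retain_waiver); every ideal world satisfies adjourn_session or ~adjourn_session, so in either case retain_waiver holds — hence O(retain_waiver).
With premise 2, O(retain_waiver -> seal_ledger), the K-axiom yields O(seal_ledger).
Premise 5 is O(~issue_warning -> ~seal_ledger); contrapositively O(seal_ledger -> issue_warning). Since O(seal_ledger) holds, K gives O(issue_warning).
The contrapositive of premise 11 (O(flag_dossier -> ~issue_warning)) is O(issue_warning -> ~flag_dossier), and O(issue_warning) is already established, so O(~flag_dossier).
The contrapositive of premise 9 (O(~certify_badge -> flag_dossier)) is O(~flag_dossier -> certify_badge), and O(~flag_dossier) is already established, so O(certify_badge).
So O(certify_badge) holds — certify_badge is obligatory. None of the other listed options is made obligatory by any chain of premises.

certify_badge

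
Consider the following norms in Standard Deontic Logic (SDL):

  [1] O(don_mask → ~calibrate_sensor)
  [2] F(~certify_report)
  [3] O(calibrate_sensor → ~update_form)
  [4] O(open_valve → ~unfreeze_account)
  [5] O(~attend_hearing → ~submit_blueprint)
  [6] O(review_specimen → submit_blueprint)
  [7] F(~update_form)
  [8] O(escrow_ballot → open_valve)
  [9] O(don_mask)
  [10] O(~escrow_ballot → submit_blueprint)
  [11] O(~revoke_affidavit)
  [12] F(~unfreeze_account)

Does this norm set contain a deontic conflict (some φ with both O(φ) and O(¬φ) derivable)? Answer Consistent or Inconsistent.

Consistent

Premise 3 is O(calibrate_sensor → ~update_form), but O(calibrate_sensor) is not derivable from the premises, so it does not yield O(~update_form).
So O(~update_form) is not derivable, and the apparent clash with O(update_form) does not arise.
A world satisfying every obligation exists (e.g. attend_hearing=true, calibrate_sensor=false, certify_report=true, don_mask=true, escrow_ballot=false, open_valve=false, review_specimen=false, revoke_affidavit=false, submit_blueprint=true, unfreeze_account=true, update_form=true); no atom is both obligatory and forbidden, so the set is consistent.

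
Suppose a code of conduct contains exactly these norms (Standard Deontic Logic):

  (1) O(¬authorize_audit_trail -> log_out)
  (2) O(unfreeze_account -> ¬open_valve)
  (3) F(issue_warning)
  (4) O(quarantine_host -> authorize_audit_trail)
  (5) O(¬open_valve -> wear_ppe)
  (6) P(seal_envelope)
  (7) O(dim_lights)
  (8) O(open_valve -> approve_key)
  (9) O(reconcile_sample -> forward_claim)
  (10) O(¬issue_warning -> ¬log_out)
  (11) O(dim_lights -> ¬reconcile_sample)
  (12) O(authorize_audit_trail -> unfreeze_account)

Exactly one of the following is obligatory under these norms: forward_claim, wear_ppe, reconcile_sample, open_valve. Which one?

wear_ppe

Premise 3, F(issue_warning), is equivalent to O(¬issue_warning).
With premise 10, O(¬issue_warning -> ¬log_out), the K-axiom yields O(¬log_out).
The contrapositive of premise 1 (O(¬authorize_audit_trail -> log_out)) is O(¬log_out -> authorize_audit_trail), and O(¬log_out) is already established, so O(authorize_audit_trail).
With premise 12, O(authorize_audit_trail -> unfreeze_account), the K-axiom yields O(unfreeze_account).
With premise 2, O(unfreeze_account -> ¬open_valve), the K-axiom yields O(¬open_valve).
Applying K to premise 5 (O(¬open_valve -> wear_ppe)) and O(¬open_valve) yields O(wear_ppe).
So O(wear_ppe) holds — wear_ppe is obligatory. None of the other listed options is made obligatory by any chain of premises.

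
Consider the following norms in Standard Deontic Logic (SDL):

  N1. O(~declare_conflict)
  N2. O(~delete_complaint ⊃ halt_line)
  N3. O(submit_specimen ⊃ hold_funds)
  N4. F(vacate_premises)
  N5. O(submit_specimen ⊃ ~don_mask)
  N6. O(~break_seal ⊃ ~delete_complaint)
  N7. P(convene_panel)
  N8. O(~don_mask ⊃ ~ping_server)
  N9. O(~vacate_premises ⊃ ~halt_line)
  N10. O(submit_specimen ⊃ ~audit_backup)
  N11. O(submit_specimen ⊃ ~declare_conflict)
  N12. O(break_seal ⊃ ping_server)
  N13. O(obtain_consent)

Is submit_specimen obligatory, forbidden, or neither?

F(vacate_premises) at premise 4 means O(~vacate_premises).
Applying K to premise 9 (O(~vacate_premises ⊃ ~halt_line)) and O(~vacate_premises) yields O(~halt_line).
The contrapositive of premise 2 (O(~delete_complaint ⊃ halt_line)) is O(~halt_line ⊃ delete_complaint), and O(~halt_line) is already established, so O(delete_complaint).
The contrapositive of premise 6 (O(~break_seal ⊃ ~delete_complaint)) is O(delete_complaint ⊃ break_seal), and O(delete_complaint) is already established, so O(break_seal).
With premise 12, O(break_seal ⊃ ping_server), the K-axiom yields O(ping_server).
The contrapositive of premise 8 (O(~don_mask ⊃ ~ping_server)) is O(ping_server ⊃ don_mask), and O(ping_server) is already established, so O(don_mask).
The contrapositive of premise 5 (O(submit_specimen ⊃ ~don_mask)) is O(don_mask ⊃ ~submit_specimen), and O(don_mask) is already established, so O(~submit_specimen).
Premises 1, 3, 7, 10, 11, 13 do not contribute to this derivation.
Thus O(~submit_specimen), which is F(submit_specimen): submit_specimen is forbidden.

Forbidden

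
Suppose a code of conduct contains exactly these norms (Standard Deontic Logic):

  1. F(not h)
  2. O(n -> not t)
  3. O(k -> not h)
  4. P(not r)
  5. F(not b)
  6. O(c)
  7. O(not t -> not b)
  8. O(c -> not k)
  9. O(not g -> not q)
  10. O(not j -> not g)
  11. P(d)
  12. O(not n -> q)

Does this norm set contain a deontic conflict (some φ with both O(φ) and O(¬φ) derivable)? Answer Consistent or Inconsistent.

Consistent

Premise 3 is O(k -> not h), but O(k) is not derivable from the premises, so it does not yield O(not h).
So O(not h) is not derivable, and the apparent clash with O(h) does not arise.
A world satisfying every obligation exists (e.g. b=true, c=true, d=false, g=true, h=true, j=true, k=false, n=false, q=true, r=false, t=true); no atom is both obligatory and forbidden, so the set is consistent.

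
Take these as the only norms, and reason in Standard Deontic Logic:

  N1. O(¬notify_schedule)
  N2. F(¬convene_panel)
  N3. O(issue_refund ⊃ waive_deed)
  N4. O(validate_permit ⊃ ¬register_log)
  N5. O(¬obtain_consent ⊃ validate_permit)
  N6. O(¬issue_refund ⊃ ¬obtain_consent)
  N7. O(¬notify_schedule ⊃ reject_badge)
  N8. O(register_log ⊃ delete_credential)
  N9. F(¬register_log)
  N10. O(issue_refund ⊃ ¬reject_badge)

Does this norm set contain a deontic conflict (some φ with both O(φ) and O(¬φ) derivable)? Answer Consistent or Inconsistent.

From premise 1 we have O(¬notify_schedule).
Premise 7 is O(¬notify_schedule ⊃ reject_badge); since O(¬notify_schedule), deontic closure gives O(reject_badge).
Premise 10, O(issue_refund ⊃ ¬reject_badge), contraposes to O(reject_badge ⊃ ¬issue_refund); with O(reject_badge) we get O(¬issue_refund).
From O(¬issue_refund) and premise 6, O(¬issue_refund ⊃ ¬obtain_consent), we obtain O(¬obtain_consent).
With premise 5, O(¬obtain_consent ⊃ validate_permit), the K-axiom yields O(validate_permit).
Premise 4 is O(validate_permit ⊃ ¬register_log); since O(validate_permit), deontic closure gives O(¬register_log).
However, F(¬register_log) at premise 9 amounts to O(register_log).
We now have both O(¬register_log) and O(register_log) — register_log is simultaneously obligatory and forbidden, violating the D-axiom.

Inconsistent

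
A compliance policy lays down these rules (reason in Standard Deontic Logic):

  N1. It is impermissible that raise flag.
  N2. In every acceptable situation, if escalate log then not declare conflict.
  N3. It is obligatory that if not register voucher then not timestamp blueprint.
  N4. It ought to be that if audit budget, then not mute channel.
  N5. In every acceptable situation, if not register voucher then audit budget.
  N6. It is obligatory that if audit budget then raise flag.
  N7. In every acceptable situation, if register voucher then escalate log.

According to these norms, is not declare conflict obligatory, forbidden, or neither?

Obligatory

Premise 1, F(raise_flag), is equivalent to O(¬raise_flag).
Premise 6 is O(audit_budget → raise_flag); contrapositively O(¬raise_flag → ¬audit_budget). Since O(¬raise_flag) holds, K gives O(¬audit_budget).
The contrapositive of premise 5 (O(¬register_voucher → audit_budget)) is O(¬audit_budget → register_voucher), and O(¬audit_budget) is already established, so O(register_voucher).
Applying K to premise 7 (O(register_voucher → escalate_log)) and O(register_voucher) yields O(escalate_log).
With premise 2, O(escalate_log → ¬declare_conflict), the K-axiom yields O(¬declare_conflict).
Premises 3, 4 do not contribute to this derivation.
Hence ¬declare_conflict is obligatory.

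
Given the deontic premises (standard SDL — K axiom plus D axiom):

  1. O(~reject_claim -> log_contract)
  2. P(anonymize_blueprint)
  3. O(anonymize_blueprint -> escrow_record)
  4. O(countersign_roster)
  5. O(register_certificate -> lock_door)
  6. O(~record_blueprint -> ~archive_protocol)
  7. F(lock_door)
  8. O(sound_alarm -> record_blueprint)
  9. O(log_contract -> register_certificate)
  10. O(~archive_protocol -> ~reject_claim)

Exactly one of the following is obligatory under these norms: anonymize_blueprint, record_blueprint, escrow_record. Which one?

Premise 7, F(lock_door), is equivalent to O(~lock_door).
Premise 5 is O(register_certificate -> lock_door); contrapositively O(~lock_door -> ~register_certificate). Since O(~lock_door) holds, K gives O(~register_certificate).
Premise 9, O(log_contract -> register_certificate), contraposes to O(~register_certificate -> ~log_contract); with O(~register_certificate) we get O(~log_contract).
Premise 1 is O(~reject_claim -> log_contract); contrapositively O(~log_contract -> reject_claim). Since O(~log_contract) holds, K gives O(reject_claim).
The contrapositive of premise 10 (O(~archive_protocol -> ~reject_claim)) is O(reject_claim -> archive_protocol), and O(reject_claim) is already established, so O(archive_protocol).
Premise 6, O(~record_blueprint -> ~archive_protocol), contraposes to O(archive_protocol -> record_blueprint); with O(archive_protocol) we get O(record_blueprint).
So O(record_blueprint) holds — record_blueprint is obligatory. None of the other listed options is made obligatory by any chain of premises.

record_blueprint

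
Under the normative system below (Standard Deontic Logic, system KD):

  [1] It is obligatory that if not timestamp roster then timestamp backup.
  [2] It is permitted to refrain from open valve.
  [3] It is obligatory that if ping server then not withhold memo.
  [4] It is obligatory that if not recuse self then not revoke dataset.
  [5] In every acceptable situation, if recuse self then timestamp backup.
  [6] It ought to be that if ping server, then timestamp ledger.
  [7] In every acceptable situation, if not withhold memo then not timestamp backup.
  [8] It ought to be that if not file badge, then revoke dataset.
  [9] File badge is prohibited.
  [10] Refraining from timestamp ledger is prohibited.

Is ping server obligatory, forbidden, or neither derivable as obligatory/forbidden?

Premise 9, F(file_badge), is equivalent to O(¬file_badge).
Premise 8 is O(¬file_badge → revoke_dataset); since O(¬file_badge), deontic closure gives O(revoke_dataset).
Premise 4, O(¬recuse_self → ¬revoke_dataset), contraposes to O(revoke_dataset → recuse_self); with O(revoke_dataset) we get O(recuse_self).
With premise 5, O(recuse_self → timestamp_backup), the K-axiom yields O(timestamp_backup).
Premise 7, O(¬withhold_memo → ¬timestamp_backup), contraposes to O(timestamp_backup → withhold_memo); with O(timestamp_backup) we get O(withhold_memo).
Premise 3, O(ping_server → ¬withhold_memo), contraposes to O(withhold_memo → ¬ping_server); with O(withhold_memo) we get O(¬ping_server).
Premises 1, 2, 6, 10 do not contribute to this derivation.
Thus O(¬ping_server), which is F(ping_server): ping_server is forbidden.

Forbidden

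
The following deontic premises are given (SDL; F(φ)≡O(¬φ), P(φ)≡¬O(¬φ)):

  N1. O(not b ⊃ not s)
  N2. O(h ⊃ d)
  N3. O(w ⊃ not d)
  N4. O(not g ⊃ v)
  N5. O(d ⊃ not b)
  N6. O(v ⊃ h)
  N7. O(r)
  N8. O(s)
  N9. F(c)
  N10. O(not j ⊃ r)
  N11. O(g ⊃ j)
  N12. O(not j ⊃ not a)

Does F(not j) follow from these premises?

Yes

Premise 8 states O(s) outright.
The contrapositive of premise 1 (O(not b ⊃ not s)) is O(s ⊃ b), and O(s) is already established, so O(b).
Premise 5, O(d ⊃ not b), contraposes to O(b ⊃ not d); with O(b) we get O(not d).
Premise 2 is O(h ⊃ d); contrapositively O(not d ⊃ not h). Since O(not d) holds, K gives O(not h).
Premise 6 is O(v ⊃ h); contrapositively O(not h ⊃ not v). Since O(not h) holds, K gives O(not v).
Premise 4 is O(not g ⊃ v); contrapositively O(not v ⊃ g). Since O(not v) holds, K gives O(g).
Premise 11 is O(g ⊃ j); since O(g), deontic closure gives O(j).
Premises 3, 7, 9, 10, 12 do not contribute to this derivation.
So O(j) holds, i.e. F(not j). The claim follows.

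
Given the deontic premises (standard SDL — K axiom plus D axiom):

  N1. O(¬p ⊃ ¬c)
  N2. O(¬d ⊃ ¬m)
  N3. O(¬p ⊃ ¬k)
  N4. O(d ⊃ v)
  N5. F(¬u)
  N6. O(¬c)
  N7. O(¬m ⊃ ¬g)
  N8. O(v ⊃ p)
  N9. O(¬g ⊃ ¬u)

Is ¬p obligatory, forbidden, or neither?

Forbidden

Premise 5 is F(¬u), i.e. O(u).
Premise 9, O(¬g ⊃ ¬u), contraposes to O(u ⊃ g); with O(u) we get O(g).
Premise 7, O(¬m ⊃ ¬g), contraposes to O(g ⊃ m); with O(g) we get O(m).
Premise 2, O(¬d ⊃ ¬m), contraposes to O(m ⊃ d); with O(m) we get O(d).
From O(d) and premise 4, O(d ⊃ v), we obtain O(v).
From O(v) and premise 8, O(v ⊃ p), we obtain O(p).
Premises 1, 3, 6 do not contribute to this derivation.
Thus O(p), which is F(¬p): ¬p is forbidden.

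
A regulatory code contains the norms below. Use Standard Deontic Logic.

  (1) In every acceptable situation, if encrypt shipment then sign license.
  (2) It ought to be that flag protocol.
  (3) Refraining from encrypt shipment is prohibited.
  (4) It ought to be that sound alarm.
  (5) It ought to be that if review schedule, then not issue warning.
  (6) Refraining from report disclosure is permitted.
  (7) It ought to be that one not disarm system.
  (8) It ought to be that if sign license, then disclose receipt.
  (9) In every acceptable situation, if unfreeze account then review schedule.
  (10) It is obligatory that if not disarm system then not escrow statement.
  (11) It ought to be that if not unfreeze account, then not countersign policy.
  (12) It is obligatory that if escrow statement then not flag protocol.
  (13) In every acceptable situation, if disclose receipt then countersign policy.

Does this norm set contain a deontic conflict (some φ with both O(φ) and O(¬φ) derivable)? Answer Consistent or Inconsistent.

Premise 12 is O(escrow_statement → ¬flag_protocol), but O(escrow_statement) is not derivable from the premises, so it does not yield O(¬flag_protocol).
So O(¬flag_protocol) is not derivable, and the apparent clash with O(flag_protocol) does not arise.
A world satisfying every obligation exists (e.g. countersign_policy=true, disarm_system=false, disclose_receipt=true, encrypt_shipment=true, escrow_statement=false, flag_protocol=true, issue_warning=false, report_disclosure=false, review_schedule=true, sign_license=true, sound_alarm=true, unfreeze_account=true); no atom is both obligatory and forbidden, so the set is consistent.

Consistent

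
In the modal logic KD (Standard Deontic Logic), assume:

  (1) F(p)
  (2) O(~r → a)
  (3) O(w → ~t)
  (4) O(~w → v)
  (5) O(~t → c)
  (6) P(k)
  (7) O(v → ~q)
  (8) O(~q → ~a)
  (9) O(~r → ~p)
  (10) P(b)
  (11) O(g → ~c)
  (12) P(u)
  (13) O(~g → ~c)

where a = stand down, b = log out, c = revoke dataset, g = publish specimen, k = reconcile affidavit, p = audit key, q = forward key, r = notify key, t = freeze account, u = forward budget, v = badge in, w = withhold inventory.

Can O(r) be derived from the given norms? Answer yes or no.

Premises 13 and 11 are O(~g → ~c) and O(g → ~c); every ideal world satisfies ~g or g, so in either case ~c holds — hence O(~c).
The contrapositive of premise 5 (O(~t → c)) is O(~c → t), and O(~c) is already established, so O(t).
The contrapositive of premise 3 (O(w → ~t)) is O(t → ~w), and O(t) is already established, so O(~w).
From O(~w) and premise 4, O(~w → v), we obtain O(v).
Premise 7 is O(v → ~q); since O(v), deontic closure gives O(~q).
Applying K to premise 8 (O(~q → ~a)) and O(~q) yields O(~a).
Premise 2 is O(~r → a); contrapositively O(~a → r). Since O(~a) holds, K gives O(r).
Premises 1, 6, 9, 10, 12 do not contribute to this derivation.
So O(r) follows.

Yes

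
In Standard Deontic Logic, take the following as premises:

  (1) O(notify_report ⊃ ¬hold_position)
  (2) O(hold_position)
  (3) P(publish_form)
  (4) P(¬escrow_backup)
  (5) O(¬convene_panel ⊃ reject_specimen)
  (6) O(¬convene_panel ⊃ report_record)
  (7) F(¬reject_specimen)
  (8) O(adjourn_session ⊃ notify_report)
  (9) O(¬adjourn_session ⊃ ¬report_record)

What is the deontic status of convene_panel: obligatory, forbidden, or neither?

Premise 2 states O(hold_position) outright.
Premise 1 is O(notify_report ⊃ ¬hold_position); contrapositively O(hold_position ⊃ ¬notify_report). Since O(hold_position) holds, K gives O(¬notify_report).
The contrapositive of premise 8 (O(adjourn_session ⊃ notify_report)) is O(¬notify_report ⊃ ¬adjourn_session), and O(¬notify_report) is already established, so O(¬adjourn_session).
Premise 9 is O(¬adjourn_session ⊃ ¬report_record); since O(¬adjourn_session), deontic closure gives O(¬report_record).
Premise 6 is O(¬convene_panel ⊃ report_record); contrapositively O(¬report_record ⊃ convene_panel). Since O(¬report_record) holds, K gives O(convene_panel).
Premises 3, 4, 5, 7 do not contribute to this derivation.
Hence convene_panel is obligatory.

Obligatory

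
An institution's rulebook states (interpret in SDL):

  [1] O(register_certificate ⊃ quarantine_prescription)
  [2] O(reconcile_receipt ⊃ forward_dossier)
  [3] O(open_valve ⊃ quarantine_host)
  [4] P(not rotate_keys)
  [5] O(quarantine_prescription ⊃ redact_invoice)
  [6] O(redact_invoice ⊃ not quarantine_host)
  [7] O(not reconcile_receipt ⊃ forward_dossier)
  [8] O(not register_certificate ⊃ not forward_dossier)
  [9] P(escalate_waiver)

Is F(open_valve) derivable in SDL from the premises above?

Yes

Premises 7 and 2 are O(not reconcile_receipt ⊃ forward_dossier) and O(reconcile_receipt ⊃ forward_dossier); every ideal world satisfies not reconcile_receipt or reconcile_receipt, so in either case forward_dossier holds — hence O(forward_dossier).
The contrapositive of premise 8 (O(not register_certificate ⊃ not forward_dossier)) is O(forward_dossier ⊃ register_certificate), and O(forward_dossier) is already established, so O(register_certificate).
From O(register_certificate) and premise 1, O(register_certificate ⊃ quarantine_prescription), we obtain O(quarantine_prescription).
Applying K to premise 5 (O(quarantine_prescription ⊃ redact_invoice)) and O(quarantine_prescription) yields O(redact_invoice).
Applying K to premise 6 (O(redact_invoice ⊃ not quarantine_host)) and O(redact_invoice) yields O(not quarantine_host).
Premise 3, O(open_valve ⊃ quarantine_host), contraposes to O(not quarantine_host ⊃ not open_valve); with O(not quarantine_host) we get O(not open_valve).
Premises 4, 9 do not contribute to this derivation.
So O(not open_valve) holds, i.e. F(open_valve). The claim follows.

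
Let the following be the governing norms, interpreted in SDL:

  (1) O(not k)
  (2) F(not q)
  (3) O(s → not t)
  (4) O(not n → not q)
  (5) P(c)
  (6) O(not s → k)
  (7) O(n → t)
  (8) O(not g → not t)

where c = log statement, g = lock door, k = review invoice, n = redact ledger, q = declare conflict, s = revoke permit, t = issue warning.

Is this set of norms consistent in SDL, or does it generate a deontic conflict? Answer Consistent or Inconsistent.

Premise 1 gives O(not k).
Premise 6 is O(not s → k); contrapositively O(not k → s). Since O(not k) holds, K gives O(s).
Premise 3 is O(s → not t); since O(s), deontic closure gives O(not t).
The contrapositive of premise 7 (O(n → t)) is O(not t → not n), and O(not t) is already established, so O(not n).
Premise 4 is O(not n → not q); since O(not n), deontic closure gives O(not q).
However, F(not q) at premise 2 amounts to O(q).
We now have both O(not q) and O(q) — q is simultaneously obligatory and forbidden, violating the D-axiom.

Inconsistent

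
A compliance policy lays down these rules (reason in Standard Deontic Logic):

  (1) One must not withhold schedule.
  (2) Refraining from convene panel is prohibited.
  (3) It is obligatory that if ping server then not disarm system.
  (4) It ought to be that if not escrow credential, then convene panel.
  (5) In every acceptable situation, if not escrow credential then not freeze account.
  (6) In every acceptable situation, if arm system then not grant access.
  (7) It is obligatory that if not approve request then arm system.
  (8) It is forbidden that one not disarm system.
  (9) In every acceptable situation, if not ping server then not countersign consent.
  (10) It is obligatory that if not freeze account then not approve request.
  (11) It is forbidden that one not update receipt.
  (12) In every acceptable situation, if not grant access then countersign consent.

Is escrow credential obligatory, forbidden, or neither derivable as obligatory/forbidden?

F(¬disarm_system) at premise 8 means O(disarm_system).
Premise 3, O(ping_server → ¬disarm_system), contraposes to O(disarm_system → ¬ping_server); with O(disarm_system) we get O(¬ping_server).
With premise 9, O(¬ping_server → ¬countersign_consent), the K-axiom yields O(¬countersign_consent).
Premise 12, O(¬grant_access → countersign_consent), contraposes to O(¬countersign_consent → grant_access); with O(¬countersign_consent) we get O(grant_access).
Premise 6, O(arm_system → ¬grant_access), contraposes to O(grant_access → ¬arm_system); with O(grant_access) we get O(¬arm_system).
Premise 7 is O(¬approve_request → arm_system); contrapositively O(¬arm_system → approve_request). Since O(¬arm_system) holds, K gives O(approve_request).
The contrapositive of premise 10 (O(¬freeze_account → ¬approve_request)) is O(approve_request → freeze_account), and O(approve_request) is already established, so O(freeze_account).
Premise 5 is O(¬escrow_credential → ¬freeze_account); contrapositively O(freeze_account → escrow_credential). Since O(freeze_account) holds, K gives O(escrow_credential).
Premises 1, 2, 4, 11 do not contribute to this derivation.
Hence escrow_credential is obligatory.

Obligatory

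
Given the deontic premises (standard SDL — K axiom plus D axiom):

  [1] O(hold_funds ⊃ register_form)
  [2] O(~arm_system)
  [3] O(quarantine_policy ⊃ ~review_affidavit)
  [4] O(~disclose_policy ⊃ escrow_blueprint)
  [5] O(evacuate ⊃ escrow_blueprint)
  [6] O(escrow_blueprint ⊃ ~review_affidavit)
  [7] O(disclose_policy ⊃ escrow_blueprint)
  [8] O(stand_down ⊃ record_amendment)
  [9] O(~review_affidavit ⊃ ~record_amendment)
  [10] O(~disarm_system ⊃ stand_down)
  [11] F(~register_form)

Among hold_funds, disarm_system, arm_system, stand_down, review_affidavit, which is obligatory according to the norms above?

disarm_system

By case analysis on disclose_policy: premise 7 gives O(disclose_policy ⊃ escrow_blueprint) and premise 4 gives O(~disclose_policy ⊃ escrow_blueprint), so O(escrow_blueprint) either way.
From O(escrow_blueprint) and premise 6, O(escrow_blueprint ⊃ ~review_affidavit), we obtain O(~review_affidavit).
Premise 9 is O(~review_affidavit ⊃ ~record_amendment); since O(~review_affidavit), deontic closure gives O(~record_amendment).
Premise 8, O(stand_down ⊃ record_amendment), contraposes to O(~record_amendment ⊃ ~stand_down); with O(~record_amendment) we get O(~stand_down).
Premise 10 is O(~disarm_system ⊃ stand_down); contrapositively O(~stand_down ⊃ disarm_system). Since O(~stand_down) holds, K gives O(disarm_system).
So O(disarm_system) holds — disarm_system is obligatory. None of the other listed options is made obligatory by any chain of premises.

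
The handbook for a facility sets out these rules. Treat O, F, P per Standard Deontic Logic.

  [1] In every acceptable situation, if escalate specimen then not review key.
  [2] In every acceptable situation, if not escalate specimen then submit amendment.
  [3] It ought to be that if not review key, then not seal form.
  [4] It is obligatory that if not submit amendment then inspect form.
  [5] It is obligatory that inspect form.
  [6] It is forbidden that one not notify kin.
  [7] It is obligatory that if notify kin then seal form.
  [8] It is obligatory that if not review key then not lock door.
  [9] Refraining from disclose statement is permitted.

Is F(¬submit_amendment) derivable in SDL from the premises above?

Yes

Premise 6, F(¬notify_kin), is equivalent to O(notify_kin).
With premise 7, O(notify_kin → seal_form), the K-axiom yields O(seal_form).
The contrapositive of premise 3 (O(¬review_key → ¬seal_form)) is O(seal_form → review_key), and O(seal_form) is already established, so O(review_key).
Premise 1 is O(escalate_specimen → ¬review_key); contrapositively O(review_key → ¬escalate_specimen). Since O(review_key) holds, K gives O(¬escalate_specimen).
With premise 2, O(¬escalate_specimen → submit_amendment), the K-axiom yields O(submit_amendment).
Premises 4, 5, 8, 9 do not contribute to this derivation.
So O(submit_amendment) holds, i.e. F(¬submit_amendment). The claim follows.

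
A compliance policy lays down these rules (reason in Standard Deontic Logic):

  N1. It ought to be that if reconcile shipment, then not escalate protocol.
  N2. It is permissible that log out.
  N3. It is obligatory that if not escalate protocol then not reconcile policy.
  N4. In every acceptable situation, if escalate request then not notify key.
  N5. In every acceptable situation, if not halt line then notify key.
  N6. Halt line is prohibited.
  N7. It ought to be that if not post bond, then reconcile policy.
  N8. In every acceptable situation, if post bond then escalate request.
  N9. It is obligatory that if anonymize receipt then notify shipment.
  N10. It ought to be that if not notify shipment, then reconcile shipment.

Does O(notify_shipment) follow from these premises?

Premise 6 is F(halt_line), i.e. O(¬halt_line).
Premise 5 is O(¬halt_line → notify_key); since O(¬halt_line), deontic closure gives O(notify_key).
Premise 4 is O(escalate_request → ¬notify_key); contrapositively O(notify_key → ¬escalate_request). Since O(notify_key) holds, K gives O(¬escalate_request).
Premise 8, O(post_bond → escalate_request), contraposes to O(¬escalate_request → ¬post_bond); with O(¬escalate_request) we get O(¬post_bond).
From O(¬post_bond) and premise 7, O(¬post_bond → reconcile_policy), we obtain O(reconcile_policy).
Premise 3, O(¬escalate_protocol → ¬reconcile_policy), contraposes to O(reconcile_policy → escalate_protocol); with O(reconcile_policy) we get O(escalate_protocol).
The contrapositive of premise 1 (O(reconcile_shipment → ¬escalate_protocol)) is O(escalate_protocol → ¬reconcile_shipment), and O(escalate_protocol) is already established, so O(¬reconcile_shipment).
Premise 10, O(¬notify_shipment → reconcile_shipment), contraposes to O(¬reconcile_shipment → notify_shipment); with O(¬reconcile_shipment) we get O(notify_shipment).
Premises 2, 9 do not contribute to this derivation.
So O(notify_shipment) follows.

Yes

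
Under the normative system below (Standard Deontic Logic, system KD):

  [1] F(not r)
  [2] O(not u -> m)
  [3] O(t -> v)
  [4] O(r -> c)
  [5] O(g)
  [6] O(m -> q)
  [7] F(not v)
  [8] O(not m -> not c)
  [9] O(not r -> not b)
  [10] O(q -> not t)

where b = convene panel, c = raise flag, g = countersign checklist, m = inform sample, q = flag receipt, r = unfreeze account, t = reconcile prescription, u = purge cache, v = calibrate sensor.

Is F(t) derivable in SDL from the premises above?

Yes

F(not r) at premise 1 means O(r).
From O(r) and premise 4, O(r -> c), we obtain O(c).
The contrapositive of premise 8 (O(not m -> not c)) is O(c -> m), and O(c) is already established, so O(m).
With premise 6, O(m -> q), the K-axiom yields O(q).
With premise 10, O(q -> not t), the K-axiom yields O(not t).
Premises 2, 3, 5, 7, 9 do not contribute to this derivation.
So O(not t) holds, i.e. F(t). The claim follows.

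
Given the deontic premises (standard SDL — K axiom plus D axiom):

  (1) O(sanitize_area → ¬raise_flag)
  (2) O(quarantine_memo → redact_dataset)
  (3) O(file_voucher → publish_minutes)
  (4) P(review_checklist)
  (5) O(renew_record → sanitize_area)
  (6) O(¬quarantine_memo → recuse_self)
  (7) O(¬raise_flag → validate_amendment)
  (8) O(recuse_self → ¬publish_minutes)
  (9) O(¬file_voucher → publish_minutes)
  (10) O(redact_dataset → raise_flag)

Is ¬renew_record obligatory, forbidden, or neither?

Obligatory

By case analysis on ¬file_voucher: premise 9 gives O(¬file_voucher → publish_minutes) and premise 3 gives O(file_voucher → publish_minutes), so O(publish_minutes) either way.
Premise 8, O(recuse_self → ¬publish_minutes), contraposes to O(publish_minutes → ¬recuse_self); with O(publish_minutes) we get O(¬recuse_self).
The contrapositive of premise 6 (O(¬quarantine_memo → recuse_self)) is O(¬recuse_self → quarantine_memo), and O(¬recuse_self) is already established, so O(quarantine_memo).
Premise 2 is O(quarantine_memo → redact_dataset); since O(quarantine_memo), deontic closure gives O(redact_dataset).
With premise 10, O(redact_dataset → raise_flag), the K-axiom yields O(raise_flag).
Premise 1 is O(sanitize_area → ¬raise_flag); contrapositively O(raise_flag → ¬sanitize_area). Since O(raise_flag) holds, K gives O(¬sanitize_area).
Premise 5 is O(renew_record → sanitize_area); contrapositively O(¬sanitize_area → ¬renew_record). Since O(¬sanitize_area) holds, K gives O(¬renew_record).
Premises 4, 7 do not contribute to this derivation.
Hence ¬renew_record is obligatory.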